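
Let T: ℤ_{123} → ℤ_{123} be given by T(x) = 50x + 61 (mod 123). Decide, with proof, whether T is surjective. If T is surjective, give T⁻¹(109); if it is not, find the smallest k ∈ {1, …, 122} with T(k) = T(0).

60

Since gcd(50, 123) = 1, 50 is invertible modulo 123. Euclid's algorithm: 123 = 2·50 + 23, 50 = 2·23 + 4, 23 = 5·4 + 3, 4 = 1·3 + 1; back-substituting gives 1 = 32·50 − 13·123, so 50⁻¹ ≡ 32 (mod 123).
Then y ↦ 32(y − 61) is a two-sided inverse to T, so every y ∈ ℤ_{123} has a preimage.
Hence T is surjective.
Since T is surjective, we find T⁻¹(109): we need 50x ≡ 109 − 61 ≡ 48 (mod 123). Using 50⁻¹ = 32: x ≡ 32·48 = 1536 = 12·123 + 60, so x = 60.
Check: T(60) = 50·60 + 61 = 3061 = 24·123 + 109 ≡ 109 (mod 123).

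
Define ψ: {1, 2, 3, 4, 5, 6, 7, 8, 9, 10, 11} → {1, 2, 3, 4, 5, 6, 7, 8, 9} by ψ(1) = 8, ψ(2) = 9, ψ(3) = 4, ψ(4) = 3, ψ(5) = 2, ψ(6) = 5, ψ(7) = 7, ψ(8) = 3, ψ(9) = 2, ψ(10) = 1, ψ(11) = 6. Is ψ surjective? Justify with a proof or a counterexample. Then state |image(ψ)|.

Every element of the codomain has a preimage: 1 = ψ(10), 2 = ψ(5), 3 = ψ(4), 4 = ψ(3), 5 = ψ(6), 6 = ψ(11), 7 = ψ(7), 8 = ψ(1), 9 = ψ(2).
Hence ψ is surjective.
The image of ψ is {1, 2, 3, 4, 5, 6, 7, 8, 9}, which has 9 elements.

9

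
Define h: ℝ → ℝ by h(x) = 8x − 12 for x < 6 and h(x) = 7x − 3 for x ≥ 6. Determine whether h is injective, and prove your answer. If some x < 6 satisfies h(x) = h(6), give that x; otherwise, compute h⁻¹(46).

7

Both pieces are strictly increasing (slopes 8 and 7), so each is injective on its own interval.
The left piece maps (−∞, 6) onto (−∞, 36); the right piece maps [6, ∞) onto [39, ∞).
These images are disjoint, so no value is attained by both pieces. Hence h is injective.
Because the two images are disjoint, no x < 6 has h(x) = h(6), so we compute h⁻¹(46): 46 lies in [39, ∞), so solve 7x − 3 = 46: x = (46 + 3)/7 = 7.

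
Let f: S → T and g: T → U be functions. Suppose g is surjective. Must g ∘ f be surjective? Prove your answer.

not surjective

No. Take S = {1}, T = U = {1, 2, 3, 4}, f(1) = 1, and g = identity (surjective).
Then (g ∘ f)(1) = 1, and 4 ∈ U has no preimage under g ∘ f, so g ∘ f is not surjective.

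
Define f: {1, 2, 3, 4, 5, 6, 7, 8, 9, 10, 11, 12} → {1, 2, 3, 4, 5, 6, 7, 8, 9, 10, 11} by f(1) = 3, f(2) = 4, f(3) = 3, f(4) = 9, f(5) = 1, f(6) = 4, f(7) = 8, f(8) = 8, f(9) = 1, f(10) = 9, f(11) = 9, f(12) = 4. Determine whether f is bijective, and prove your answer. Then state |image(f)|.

f(1) = 3 = f(3) with 1 ≠ 3, so f is not injective, hence not bijective.
The image of f is {1, 3, 4, 8, 9}, which has 5 elements.

5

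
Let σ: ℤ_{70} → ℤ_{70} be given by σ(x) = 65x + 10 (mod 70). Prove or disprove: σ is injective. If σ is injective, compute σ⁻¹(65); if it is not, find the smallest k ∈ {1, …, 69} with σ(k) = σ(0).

14

Recall that injectivity means: for all u, v in the domain, σ(u) = σ(v) implies u = v.
We have gcd(65, 70) = 5 > 1. Taking u = 0 and v = 14: σ(0) = 10 and σ(14) = 65·14 + 10 = 920 ≡ 10 (mod 70).
So σ(0) = σ(14) while 0 ≠ 14, therefore σ is not injective.
Since σ is not injective, we find the least positive k with σ(k) = σ(0): this means 65k ≡ 0 (mod 70), i.e. 70 ∣ 65k. Since gcd(65, 70) = 5, dividing through by 5 this holds exactly when 14 ∣ 13k, and as gcd(13, 14) = 1, exactly when 14 ∣ k.
The smallest positive such k is 14.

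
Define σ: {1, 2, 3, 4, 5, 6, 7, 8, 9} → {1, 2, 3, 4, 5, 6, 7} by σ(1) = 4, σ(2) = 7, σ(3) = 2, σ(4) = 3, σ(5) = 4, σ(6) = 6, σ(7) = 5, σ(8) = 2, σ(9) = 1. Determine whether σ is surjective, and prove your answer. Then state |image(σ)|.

Every element of the codomain has a preimage: 1 = σ(9), 2 = σ(3), 3 = σ(4), 4 = σ(1), 5 = σ(7), 6 = σ(6), 7 = σ(2).
Hence σ is surjective.
The image of σ is {1, 2, 3, 4, 5, 6, 7}, which has 7 elements.

7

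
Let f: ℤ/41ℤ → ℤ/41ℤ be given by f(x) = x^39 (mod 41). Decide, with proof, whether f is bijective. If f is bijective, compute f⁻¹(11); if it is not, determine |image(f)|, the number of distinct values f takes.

Since 41 is prime, the nonzero elements of ℤ/41ℤ form a cyclic group of order 40.
As gcd(39, 40) = 1, raising to the 39th power is a bijection on this group: if x_1^39 ≡ x_2^39 then (x_1x_2^{−1})^39 = 1, and the only element of order dividing gcd(39, 40) = 1 is 1, so x_1 = x_2.
With f(0) = 0 this makes f injective on all of ℤ/41ℤ, hence bijective (finite equal-size domain and codomain). In particular f is bijective.
Since f is bijective, we find the preimage of 11. The inverse of x ↦ x^39 on (ℤ/41ℤ)^× is x ↦ x^39, because 39·39 = 1521 = 38·40 + 1 ≡ 1 (mod 40) and x^{40} = 1 for x ≠ 0 (Fermat). So f⁻¹(11) = 11^39 mod 41.
Repeated squaring mod 41: 11^1 ≡ 11, 11^2 ≡ 11² = 121 ≡ 39, 11^4 ≡ 39² = 1521 ≡ 4, 11^8 ≡ 4² = 16, 11^16 ≡ 16² = 256 ≡ 10, 11^32 ≡ 10² = 100 ≡ 18. Since 39 = 32 + 4 + 2 + 1, 11^39 ≡ 18·4·39·11: 18·4 = 72 ≡ 31, then 31·39 = 1209 ≡ 20, then 20·11 = 220 ≡ 15. So 11^39 ≡ 15 (mod 41).
Hence f⁻¹(11) = 15.

15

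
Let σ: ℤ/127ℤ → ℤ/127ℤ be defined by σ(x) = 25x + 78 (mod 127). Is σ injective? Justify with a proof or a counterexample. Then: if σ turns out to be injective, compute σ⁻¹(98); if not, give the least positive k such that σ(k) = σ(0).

77

By definition, σ is injective if σ(u) = σ(v) implies u = v.
If σ(u) = σ(v), then 25u ≡ 25v (mod 127). Because gcd(25, 127) = 1, we may cancel 25 to get u ≡ v (mod 127).
Hence σ is injective.
We now compute 25⁻¹ mod 127 explicitly. Euclid's algorithm: 127 = 5·25 + 2, 25 = 12·2 + 1; back-substituting gives 1 = 61·25 − 12·127, so 25⁻¹ ≡ 61 (mod 127).
Since σ is injective, we compute σ⁻¹(98): solve 25x + 78 ≡ 98 (mod 127), i.e. 25x ≡ 20 (mod 127).
Multiplying by 25⁻¹ = 61 gives x ≡ 61·20 = 1220 = 9·127 + 77 ≡ 77 (mod 127).
Check: σ(77) = 25·77 + 78 = 2003 = 15·127 + 98 ≡ 98 (mod 127).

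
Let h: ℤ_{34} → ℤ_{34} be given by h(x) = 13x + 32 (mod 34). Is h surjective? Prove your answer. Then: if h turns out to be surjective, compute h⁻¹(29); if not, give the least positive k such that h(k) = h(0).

By definition, surjectivity means every element of the codomain has a preimage under h.
Since gcd(13, 34) = 1, 13 is invertible modulo 34. Euclid's algorithm: 34 = 2·13 + 8, 13 = 1·8 + 5, 8 = 1·5 + 3, 5 = 1·3 + 2, 3 = 1·2 + 1; back-substituting gives 1 = 21·13 − 8·34, so 13⁻¹ ≡ 21 (mod 34).
For any y ∈ ℤ_{34}, x = 21(y − 32) mod 34 satisfies h(x) = 13·21(y − 32) + 32 ≡ y (since 13·21 ≡ 1 mod 34). So every y has a preimage.
So h is surjective.
Since h is surjective, we find h⁻¹(29): we need 13x ≡ 29 − 32 ≡ 31 (mod 34). Using 13⁻¹ = 21: x ≡ 21·31 = 651 = 19·34 + 5, so x = 5.
Check: h(5) = 13·5 + 32 = 97 = 2·34 + 29 ≡ 29 (mod 34).

5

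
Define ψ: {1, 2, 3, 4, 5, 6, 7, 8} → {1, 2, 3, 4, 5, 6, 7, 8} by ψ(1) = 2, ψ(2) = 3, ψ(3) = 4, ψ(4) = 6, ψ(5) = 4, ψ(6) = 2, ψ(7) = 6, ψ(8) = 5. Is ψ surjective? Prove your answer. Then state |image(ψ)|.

5

No element maps to 1, so ψ is not surjective.
The image of ψ is {2, 3, 4, 5, 6}, which has 5 elements.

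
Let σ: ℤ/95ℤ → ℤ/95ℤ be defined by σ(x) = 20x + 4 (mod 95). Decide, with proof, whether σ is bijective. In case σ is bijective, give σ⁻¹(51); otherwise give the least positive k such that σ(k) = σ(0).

19

We have gcd(20, 95) = 5 > 1. Taking a = 0 and b = 19: σ(0) = 4 and σ(19) = 20·19 + 4 = 384 ≡ 4 (mod 95).
So σ(0) = σ(19) while 0 ≠ 19, thus σ is not injective, hence not bijective.
Since σ is not bijective, we find the least positive k with σ(k) = σ(0): this means 20k ≡ 0 (mod 95), i.e. 95 ∣ 20k. Since gcd(20, 95) = 5, dividing through by 5 this holds exactly when 19 ∣ 4k, and as gcd(4, 19) = 1, exactly when 19 ∣ k.
The smallest positive such k is 19.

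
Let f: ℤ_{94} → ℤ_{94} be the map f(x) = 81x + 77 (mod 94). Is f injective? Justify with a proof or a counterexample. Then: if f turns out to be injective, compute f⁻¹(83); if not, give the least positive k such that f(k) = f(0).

Suppose f(a) = f(b) in ℤ_{94}. Then 81a + 77 ≡ 81b + 77 (mod 94), hence 81(a − b) ≡ 0 (mod 94).
Since gcd(81, 94) = 1, 81 is invertible modulo 94, hence a − b ≡ 0 (mod 94), i.e. a = b.
Therefore f is injective.
We now compute 81⁻¹ mod 94 explicitly. Euclid's algorithm: 94 = 1·81 + 13, 81 = 6·13 + 3, 13 = 4·3 + 1; back-substituting gives 1 = 65·81 − 56·94, so 81⁻¹ ≡ 65 (mod 94).
Since f is injective, we compute f⁻¹(83): solve 81x + 77 ≡ 83 (mod 94), i.e. 81x ≡ 6 (mod 94).
Multiplying by 81⁻¹ = 65 gives x ≡ 65·6 = 390 = 4·94 + 14 ≡ 14 (mod 94).
Check: f(14) = 81·14 + 77 = 1211 = 12·94 + 83 ≡ 83 (mod 94).

14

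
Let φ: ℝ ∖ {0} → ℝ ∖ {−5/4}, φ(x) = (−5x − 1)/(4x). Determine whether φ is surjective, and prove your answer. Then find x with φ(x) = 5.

For any y ≠ −5/4, solving y(4x) = −5x − 1 for x gives a well-defined x ≠ 0. So φ is surjective.
Solving φ(x) = 5: cross-multiplying gives −5x − 1 = 5(4x), which rearranges to −25x = 1, so x = −1/25.

-1/25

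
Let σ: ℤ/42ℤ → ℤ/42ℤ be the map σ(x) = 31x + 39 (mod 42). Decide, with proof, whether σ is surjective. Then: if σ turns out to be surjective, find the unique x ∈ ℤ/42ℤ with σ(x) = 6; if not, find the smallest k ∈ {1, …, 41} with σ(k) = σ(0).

Since gcd(31, 42) = 1, 31 is invertible modulo 42. Euclid's algorithm: 42 = 1·31 + 11, 31 = 2·11 + 9, 11 = 1·9 + 2, 9 = 4·2 + 1; back-substituting gives 1 = 19·31 − 14·42, so 31⁻¹ ≡ 19 (mod 42).
Then y ↦ 19(y − 39) is a two-sided inverse to σ, so every y ∈ ℤ/42ℤ has a preimage.
Therefore σ is surjective.
Since σ is surjective, we find σ⁻¹(6): we need 31x ≡ 6 − 39 ≡ 9 (mod 42). Using 31⁻¹ = 19: x ≡ 19·9 = 171 = 4·42 + 3, so x = 3.
Check: σ(3) = 31·3 + 39 = 132 = 3·42 + 6 ≡ 6 (mod 42).

3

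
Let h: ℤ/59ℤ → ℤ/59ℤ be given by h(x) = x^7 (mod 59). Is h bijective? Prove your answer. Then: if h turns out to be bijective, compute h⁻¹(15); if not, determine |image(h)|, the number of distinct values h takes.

20

Since 59 is prime, the nonzero elements of ℤ/59ℤ form a cyclic group of order 58.
As gcd(7, 58) = 1, raising to the 7th power is a bijection on this group: if x_1^7 ≡ x_2^7 then (x_1x_2^{−1})^7 = 1, and the only element of order dividing gcd(7, 58) = 1 is 1, so x_1 = x_2.
With h(0) = 0 this makes h injective on all of ℤ/59ℤ, hence bijective (finite equal-size domain and codomain). In particular h is bijective.
Since h is bijective, we find the preimage of 15. The inverse of x ↦ x^7 on (ℤ/59ℤ)^× is x ↦ x^25, because 7·25 = 175 = 3·58 + 1 ≡ 1 (mod 58) and x^{58} = 1 for x ≠ 0 (Fermat). So h⁻¹(15) = 15^25 mod 59.
Repeated squaring mod 59: 15^1 ≡ 15, 15^2 ≡ 15² = 225 ≡ 48, 15^4 ≡ 48² = 2304 ≡ 3, 15^8 ≡ 3² = 9, 15^16 ≡ 9² = 81 ≡ 22. Since 25 = 16 + 8 + 1, 15^25 ≡ 22·9·15: 22·9 = 198 ≡ 21, then 21·15 = 315 ≡ 20. So 15^25 ≡ 20 (mod 59).
Hence h⁻¹(15) = 20.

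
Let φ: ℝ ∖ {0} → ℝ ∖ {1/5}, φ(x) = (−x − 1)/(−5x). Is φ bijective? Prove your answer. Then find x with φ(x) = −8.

-1/41

Suppose φ(u) = φ(v). Cross-multiplying: (−u − 1)(−5v) = (−v − 1)(−5u).
Expanding both sides and cancelling the symmetric terms leaves −5·(u − v) = 0. Since −5 ≠ 0, u = v. Hence φ is injective.
For any y ≠ 1/5, solving y(−5x) = −x − 1 for x gives a well-defined x ≠ 0. So φ is surjective.
Hence φ is bijective.
Solving φ(x) = −8: cross-multiplying gives −x − 1 = −8(−5x), which rearranges to −41x = 1, so x = −1/41.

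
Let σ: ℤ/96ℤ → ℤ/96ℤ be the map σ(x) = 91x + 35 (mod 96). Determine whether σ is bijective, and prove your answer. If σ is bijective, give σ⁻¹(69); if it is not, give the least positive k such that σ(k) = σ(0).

If σ(x_1) = σ(x_2), then 91x_1 ≡ 91x_2 (mod 96). Because gcd(91, 96) = 1, we may cancel 91 to get x_1 ≡ x_2 (mod 96).
We now compute 91⁻¹ mod 96 explicitly. Euclid's algorithm: 96 = 1·91 + 5, 91 = 18·5 + 1; back-substituting gives 1 = 19·91 − 18·96, so 91⁻¹ ≡ 19 (mod 96).
For any y ∈ ℤ/96ℤ, x = 19(y − 35) mod 96 satisfies σ(x) = 91·19(y − 35) + 35 ≡ y (since 91·19 ≡ 1 mod 96). So every y has a preimage.
Thus σ is bijective.
Since σ is bijective, we compute σ⁻¹(69): solve 91x + 35 ≡ 69 (mod 96), i.e. 91x ≡ 34 (mod 96).
Multiplying by 91⁻¹ = 19 gives x ≡ 19·34 = 646 = 6·96 + 70 ≡ 70 (mod 96).
Check: σ(70) = 91·70 + 35 = 6405 = 66·96 + 69 ≡ 69 (mod 96).

70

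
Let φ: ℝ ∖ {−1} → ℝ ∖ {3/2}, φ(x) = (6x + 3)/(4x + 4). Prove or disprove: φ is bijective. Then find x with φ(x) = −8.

-35/38

Suppose φ(x_1) = φ(x_2). Cross-multiplying: (6x_1 + 3)(4x_2 + 4) = (6x_2 + 3)(4x_1 + 4).
Expanding both sides and cancelling the symmetric terms leaves 12·(x_1 − x_2) = 0. Since 12 ≠ 0, x_1 = x_2. Therefore φ is injective.
For any y ≠ 3/2, solving y(4x + 4) = 6x + 3 for x gives a well-defined x ≠ −1. So φ is surjective.
Hence φ is bijective.
Solving φ(x) = −8: cross-multiplying gives 6x + 3 = −8(4x + 4), which rearranges to 38x = −35, so x = −35/38.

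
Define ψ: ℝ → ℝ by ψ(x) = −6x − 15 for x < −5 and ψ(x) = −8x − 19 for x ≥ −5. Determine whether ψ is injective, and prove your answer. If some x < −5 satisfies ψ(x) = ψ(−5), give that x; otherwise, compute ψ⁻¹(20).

-6

Both pieces are strictly decreasing (slopes −6 and −8), so each is injective on its own interval.
The left piece maps (−∞, −5) onto (15, ∞); the right piece maps [−5, ∞) onto (−∞, 21].
These images overlap. In particular ψ(−5) = 21 (right piece), and solving −6x − 15 = 21 on the left piece gives x = −6 < −5.
So ψ(−6) = ψ(−5) with −6 ≠ −5, and ψ is not injective. This x = −6 is the requested value below −5.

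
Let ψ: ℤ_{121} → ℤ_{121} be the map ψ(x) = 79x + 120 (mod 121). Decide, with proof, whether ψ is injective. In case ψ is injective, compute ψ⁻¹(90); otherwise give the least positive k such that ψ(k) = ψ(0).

Recall that ψ is injective when ψ(a) = ψ(b) forces a = b.
If ψ(a) = ψ(b), then 79a ≡ 79b (mod 121). Because gcd(79, 121) = 1, we may cancel 79 to get a ≡ b (mod 121).
Thus ψ is injective.
We now compute 79⁻¹ mod 121 explicitly. Euclid's algorithm: 121 = 1·79 + 42, 79 = 1·42 + 37, 42 = 1·37 + 5, 37 = 7·5 + 2, 5 = 2·2 + 1; back-substituting gives 1 = 72·79 − 47·121, so 79⁻¹ ≡ 72 (mod 121).
Since ψ is injective, we compute ψ⁻¹(90): solve 79x + 120 ≡ 90 (mod 121), i.e. 79x ≡ 91 (mod 121).
Multiplying by 79⁻¹ = 72 gives x ≡ 72·91 = 6552 = 54·121 + 18 ≡ 18 (mod 121).
Check: ψ(18) = 79·18 + 120 = 1542 = 12·121 + 90 ≡ 90 (mod 121).

18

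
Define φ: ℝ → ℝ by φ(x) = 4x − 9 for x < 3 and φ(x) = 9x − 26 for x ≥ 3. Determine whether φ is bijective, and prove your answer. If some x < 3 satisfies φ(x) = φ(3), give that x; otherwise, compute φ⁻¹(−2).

5/2

Both pieces are strictly increasing (slopes 4 and 9), so each is injective on its own interval.
The left piece maps (−∞, 3) onto (−∞, 3); the right piece maps [3, ∞) onto [1, ∞).
These images overlap. In particular φ(3) = 1 (right piece), and solving 4x − 9 = 1 on the left piece gives x = 5/2 < 3.
So φ(5/2) = φ(3) with 5/2 ≠ 3, and φ is not injective, hence not bijective. This x = 5/2 is the requested value below 3.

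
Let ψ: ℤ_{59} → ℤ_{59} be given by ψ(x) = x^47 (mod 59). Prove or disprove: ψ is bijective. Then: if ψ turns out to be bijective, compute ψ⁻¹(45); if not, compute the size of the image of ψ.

53

Since 59 is prime, the nonzero elements of ℤ_{59} form a cyclic group of order 58.
As gcd(47, 58) = 1, raising to the 47th power is a bijection on this group: if a^47 ≡ b^47 then (ab^{−1})^47 = 1, and the only element of order dividing gcd(47, 58) = 1 is 1, so a = b.
With ψ(0) = 0 this makes ψ injective on all of ℤ_{59}, hence bijective (finite equal-size domain and codomain). In particular ψ is bijective.
Since ψ is bijective, we find the preimage of 45. The inverse of x ↦ x^47 on (ℤ_{59})^× is x ↦ x^21, because 47·21 = 987 = 17·58 + 1 ≡ 1 (mod 58) and x^{58} = 1 for x ≠ 0 (Fermat). So ψ⁻¹(45) = 45^21 mod 59.
Repeated squaring mod 59: 45^1 ≡ 45, 45^2 ≡ 45² = 2025 ≡ 19, 45^4 ≡ 19² = 361 ≡ 7, 45^8 ≡ 7² = 49, 45^16 ≡ 49² = 2401 ≡ 41. Since 21 = 16 + 4 + 1, 45^21 ≡ 41·7·45: 41·7 = 287 ≡ 51, then 51·45 = 2295 ≡ 53. So 45^21 ≡ 53 (mod 59).
Hence ψ⁻¹(45) = 53.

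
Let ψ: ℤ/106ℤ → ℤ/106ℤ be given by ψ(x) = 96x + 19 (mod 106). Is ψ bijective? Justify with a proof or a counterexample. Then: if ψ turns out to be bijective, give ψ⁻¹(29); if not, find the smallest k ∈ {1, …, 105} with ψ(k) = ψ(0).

53

We have gcd(96, 106) = 2 > 1. Taking a = 0 and b = 53: ψ(0) = 19 and ψ(53) = 96·53 + 19 = 5107 ≡ 19 (mod 106).
So ψ(0) = ψ(53) while 0 ≠ 53, therefore ψ is not injective, hence not bijective.
Since ψ is not bijective, we find the least positive k with ψ(k) = ψ(0): this means 96k ≡ 0 (mod 106), i.e. 106 ∣ 96k. Since gcd(96, 106) = 2, dividing through by 2 this holds exactly when 53 ∣ 48k, and as gcd(48, 53) = 1, exactly when 53 ∣ k.
The smallest positive such k is 53.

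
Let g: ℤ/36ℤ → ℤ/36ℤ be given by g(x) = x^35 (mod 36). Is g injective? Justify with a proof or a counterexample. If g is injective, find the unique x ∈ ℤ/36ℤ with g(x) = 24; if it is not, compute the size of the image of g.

g(0) = 0^35 = 0.
g(6): Repeated squaring mod 36: 6^1 ≡ 6, 6^2 ≡ 6² = 36 ≡ 0, 6^4 ≡ 0² = 0, 6^8 ≡ 0² = 0, 6^16 ≡ 0² = 0, 6^32 ≡ 0² = 0. Since 35 = 32 + 2 + 1, 6^35 ≡ 0·0·6: 0·0 = 0, then 0·6 = 0. So 6^35 ≡ 0 (mod 36).
So g(0) = g(6) = 0 while 0 ≠ 6, thus g is not injective.
Since g is not injective, we determine |image(g)|. Computing x^35 mod 36 for each x (by repeated squaring, reducing mod 36 at every step), the values g(0), g(1), …, g(35) are: 0, 1, 32, 27, 16, 29, 0, 31, 8, 9, 28, 23, 0, 25, 20, 27, 4, 17, 0, 19, 32, 9, 16, 11, 0, 13, 8, 27, 28, 5, 0, 7, 20, 9, 4, 35.
The distinct values are {0, 1, 4, 5, 7, 8, 9, 11, 13, 16, 17, 19, 20, 23, 25, 27, 28, 29, 31, 32, 35}; there are 21 of them.

21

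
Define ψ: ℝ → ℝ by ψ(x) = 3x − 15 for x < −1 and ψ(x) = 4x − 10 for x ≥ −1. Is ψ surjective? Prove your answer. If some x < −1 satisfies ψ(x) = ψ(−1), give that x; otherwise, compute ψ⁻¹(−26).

Both pieces are strictly increasing (slopes 3 and 4), so each is injective on its own interval.
The left piece maps (−∞, −1) onto (−∞, −18); the right piece maps [−1, ∞) onto [−14, ∞).
The union (−∞, −18) ∪ [−14, ∞) omits the interval between −18 and −14; in particular −18 has no preimage. So ψ is not surjective.
Because the two images are disjoint, no x < −1 has ψ(x) = ψ(−1), so we compute ψ⁻¹(−26): −26 lies in (−∞, −18), so solve 3x − 15 = −26: x = (−26 + 15)/3 = −11/3.

-11/3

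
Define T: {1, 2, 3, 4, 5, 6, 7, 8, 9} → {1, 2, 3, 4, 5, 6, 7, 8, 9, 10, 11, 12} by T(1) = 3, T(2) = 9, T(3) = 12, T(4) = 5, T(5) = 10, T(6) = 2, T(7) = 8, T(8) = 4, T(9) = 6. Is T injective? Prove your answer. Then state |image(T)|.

9

The values T(1), …, T(9) are 3, 9, 12, 5, 10, 2, 8, 4, 6 — all distinct.
So T(s) = T(t) only when s = t, and T is injective.
The image of T is {2, 3, 4, 5, 6, 8, 9, 10, 12}, which has 9 elements.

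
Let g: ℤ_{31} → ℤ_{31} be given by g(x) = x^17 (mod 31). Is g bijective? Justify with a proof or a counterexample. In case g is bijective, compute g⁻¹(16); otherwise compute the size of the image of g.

4

Since 31 is prime, the nonzero elements of ℤ_{31} form a cyclic group of order 30.
As gcd(17, 30) = 1, raising to the 17th power is a bijection on this group: if a^17 ≡ b^17 then (ab^{−1})^17 = 1, and the only element of order dividing gcd(17, 30) = 1 is 1, so a = b.
With g(0) = 0 this makes g injective on all of ℤ_{31}, hence bijective (finite equal-size domain and codomain). In particular g is bijective.
Since g is bijective, we find the preimage of 16. The inverse of x ↦ x^17 on (ℤ_{31})^× is x ↦ x^23, because 17·23 = 391 = 13·30 + 1 ≡ 1 (mod 30) and x^{30} = 1 for x ≠ 0 (Fermat). So g⁻¹(16) = 16^23 mod 31.
Repeated squaring mod 31: 16^1 ≡ 16, 16^2 ≡ 16² = 256 ≡ 8, 16^4 ≡ 8² = 64 ≡ 2, 16^8 ≡ 2² = 4, 16^16 ≡ 4² = 16. Since 23 = 16 + 4 + 2 + 1, 16^23 ≡ 16·2·8·16: 16·2 = 32 ≡ 1, then 1·8 = 8, then 8·16 = 128 ≡ 4. So 16^23 ≡ 4 (mod 31).
Hence g⁻¹(16) = 4.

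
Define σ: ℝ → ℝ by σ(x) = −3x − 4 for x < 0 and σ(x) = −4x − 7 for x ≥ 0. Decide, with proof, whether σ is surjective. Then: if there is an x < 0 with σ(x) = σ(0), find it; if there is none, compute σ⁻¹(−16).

Both pieces are strictly decreasing (slopes −3 and −4), so each is injective on its own interval.
The left piece maps (−∞, 0) onto (−4, ∞); the right piece maps [0, ∞) onto (−∞, −7].
The union (−4, ∞) ∪ (−∞, −7] omits the interval between −4 and −7; in particular −4 has no preimage. So σ is not surjective.
Because the two images are disjoint, no x < 0 has σ(x) = σ(0), so we compute σ⁻¹(−16): −16 lies in (−∞, −7], so solve −4x − 7 = −16: x = (−16 + 7)/(−4) = 9/4.

9/4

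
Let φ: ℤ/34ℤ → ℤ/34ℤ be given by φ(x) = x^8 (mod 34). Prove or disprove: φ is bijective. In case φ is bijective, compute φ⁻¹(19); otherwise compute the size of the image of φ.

φ(2): Repeated squaring mod 34: 2^1 ≡ 2, 2^2 ≡ 2² = 4, 2^4 ≡ 4² = 16, 2^8 ≡ 16² = 256 ≡ 18. So 2^8 ≡ 18 (mod 34).
φ(4): Repeated squaring mod 34: 4^1 ≡ 4, 4^2 ≡ 4² = 16, 4^4 ≡ 16² = 256 ≡ 18, 4^8 ≡ 18² = 324 ≡ 18. So 4^8 ≡ 18 (mod 34).
So φ(2) = φ(4) = 18 while 2 ≠ 4, thus φ is not injective, hence not bijective.
Since φ is not bijective, we determine |image(φ)|. Computing x^8 mod 34 for each x (by repeated squaring, reducing mod 34 at every step), the values φ(0), φ(1), …, φ(33) are: 0, 1, 18, 33, 18, 33, 16, 33, 18, 1, 16, 33, 16, 1, 16, 1, 18, 17, 18, 1, 16, 1, 16, 33, 16, 1, 18, 33, 16, 33, 18, 33, 18, 1.
The distinct values are {0, 1, 16, 17, 18, 33}; there are 6 of them.

6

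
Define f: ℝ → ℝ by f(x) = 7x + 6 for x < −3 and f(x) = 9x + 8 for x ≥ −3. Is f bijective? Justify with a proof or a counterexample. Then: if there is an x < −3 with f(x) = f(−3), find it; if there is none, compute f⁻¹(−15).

-25/7

Both pieces are strictly increasing (slopes 7 and 9), so each is injective on its own interval.
The left piece maps (−∞, −3) onto (−∞, −15); the right piece maps [−3, ∞) onto [−19, ∞).
These images overlap. In particular f(−3) = −19 (right piece), and solving 7x + 6 = −19 on the left piece gives x = −25/7 < −3.
So f(−25/7) = f(−3) with −25/7 ≠ −3, and f is not injective, hence not bijective. This x = −25/7 is the requested value below −3.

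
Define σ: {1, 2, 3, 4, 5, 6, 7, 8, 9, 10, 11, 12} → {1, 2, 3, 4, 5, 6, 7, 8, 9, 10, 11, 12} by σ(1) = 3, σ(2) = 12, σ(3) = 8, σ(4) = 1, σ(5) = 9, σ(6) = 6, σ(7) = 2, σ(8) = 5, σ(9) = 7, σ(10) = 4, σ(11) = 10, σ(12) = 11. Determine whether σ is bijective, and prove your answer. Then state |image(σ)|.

The values 3, 12, 8, 1, 9, 6, 2, 5, 7, 4, 10, 11 are a permutation of {1, 2, 3, 4, 5, 6, 7, 8, 9, 10, 11, 12}: each element appears exactly once.
So σ is injective and surjective, hence bijective.
The image of σ is {1, 2, 3, 4, 5, 6, 7, 8, 9, 10, 11, 12}, which has 12 elements.

12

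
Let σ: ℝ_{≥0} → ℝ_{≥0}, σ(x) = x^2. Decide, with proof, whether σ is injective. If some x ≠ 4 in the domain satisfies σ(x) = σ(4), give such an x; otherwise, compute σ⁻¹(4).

On ℝ_{≥0}, x ↦ x^2 is strictly increasing, so σ(x_1) = σ(x_2) forces x_1 = x_2. Thus σ is injective.
Since x ↦ x^2 is strictly increasing on ℝ_{≥0}, it is injective there, so no x ≠ 4 in the domain has σ(x) = σ(4). We therefore compute σ⁻¹(4) = 4^{1/2} = 2 (indeed 2^2 = 4).

2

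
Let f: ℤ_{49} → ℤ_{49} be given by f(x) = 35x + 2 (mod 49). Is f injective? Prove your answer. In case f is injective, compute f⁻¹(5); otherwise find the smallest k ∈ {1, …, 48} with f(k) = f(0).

By definition, f is injective if f(s) = f(t) implies s = t.
We have gcd(35, 49) = 7 > 1. Taking s = 0 and t = 7: f(0) = 2 and f(7) = 35·7 + 2 = 247 ≡ 2 (mod 49).
So f(0) = f(7) while 0 ≠ 7, thus f is not injective.
Since f is not injective, we find the least positive k with f(k) = f(0): this means 35k ≡ 0 (mod 49), i.e. 49 ∣ 35k. Since gcd(35, 49) = 7, dividing through by 7 this holds exactly when 7 ∣ 5k, and as gcd(5, 7) = 1, exactly when 7 ∣ k.
The smallest positive such k is 7.

7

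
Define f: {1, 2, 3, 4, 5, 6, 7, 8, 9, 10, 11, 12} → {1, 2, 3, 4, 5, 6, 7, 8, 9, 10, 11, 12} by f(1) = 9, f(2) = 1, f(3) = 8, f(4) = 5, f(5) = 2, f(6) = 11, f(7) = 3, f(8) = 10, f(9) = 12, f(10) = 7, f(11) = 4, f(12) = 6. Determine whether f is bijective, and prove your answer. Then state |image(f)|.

The values 9, 1, 8, 5, 2, 11, 3, 10, 12, 7, 4, 6 are a permutation of {1, 2, 3, 4, 5, 6, 7, 8, 9, 10, 11, 12}: each element appears exactly once.
So f is injective and surjective, hence bijective.
The image of f is {1, 2, 3, 4, 5, 6, 7, 8, 9, 10, 11, 12}, which has 12 elements.

12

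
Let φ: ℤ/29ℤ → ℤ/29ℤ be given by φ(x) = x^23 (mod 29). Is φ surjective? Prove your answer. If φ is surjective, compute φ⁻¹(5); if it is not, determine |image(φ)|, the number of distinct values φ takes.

Since 29 is prime, the nonzero elements of ℤ/29ℤ form a cyclic group of order 28.
As gcd(23, 28) = 1, raising to the 23rd power is a bijection on this group: if a^23 ≡ b^23 then (ab^{−1})^23 = 1, and the only element of order dividing gcd(23, 28) = 1 is 1, so a = b.
With φ(0) = 0 this makes φ injective on all of ℤ/29ℤ, hence bijective (finite equal-size domain and codomain). In particular φ is surjective.
Since φ is surjective, we find the preimage of 5. The inverse of x ↦ x^23 on (ℤ/29ℤ)^× is x ↦ x^11, because 23·11 = 253 = 9·28 + 1 ≡ 1 (mod 28) and x^{28} = 1 for x ≠ 0 (Fermat). So φ⁻¹(5) = 5^11 mod 29.
Repeated squaring mod 29: 5^1 ≡ 5, 5^2 ≡ 5² = 25, 5^4 ≡ 25² = 625 ≡ 16, 5^8 ≡ 16² = 256 ≡ 24. Since 11 = 8 + 2 + 1, 5^11 ≡ 24·25·5: 24·25 = 600 ≡ 20, then 20·5 = 100 ≡ 13. So 5^11 ≡ 13 (mod 29).
Hence φ⁻¹(5) = 13.

13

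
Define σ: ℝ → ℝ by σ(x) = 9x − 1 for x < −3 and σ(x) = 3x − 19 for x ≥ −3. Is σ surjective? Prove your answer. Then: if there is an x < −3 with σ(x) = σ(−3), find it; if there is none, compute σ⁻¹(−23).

-4/3

Both pieces are strictly increasing (slopes 9 and 3), so each is injective on its own interval.
The left piece maps (−∞, −3) onto (−∞, −28); the right piece maps [−3, ∞) onto [−28, ∞).
These images together cover ℝ, so σ is surjective.
Because the two images are disjoint, no x < −3 has σ(x) = σ(−3), so we compute σ⁻¹(−23): −23 lies in [−28, ∞), so solve 3x − 19 = −23: x = (−23 + 19)/3 = −4/3.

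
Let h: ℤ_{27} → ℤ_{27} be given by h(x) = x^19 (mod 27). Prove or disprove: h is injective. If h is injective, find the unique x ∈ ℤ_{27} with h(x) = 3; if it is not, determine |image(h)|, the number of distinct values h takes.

h(0) = 0^19 = 0.
h(3): Repeated squaring mod 27: 3^1 ≡ 3, 3^2 ≡ 3² = 9, 3^4 ≡ 9² = 81 ≡ 0, 3^8 ≡ 0² = 0, 3^16 ≡ 0² = 0. Since 19 = 16 + 2 + 1, 3^19 ≡ 0·9·3: 0·9 = 0, then 0·3 = 0. So 3^19 ≡ 0 (mod 27).
So h(0) = h(3) = 0 while 0 ≠ 3, thus h is not injective.
Since h is not injective, we determine |image(h)|. Computing x^19 mod 27 for each x (by repeated squaring, reducing mod 27 at every step), the values h(0), h(1), …, h(26) are: 0, 1, 2, 0, 4, 5, 0, 7, 8, 0, 10, 11, 0, 13, 14, 0, 16, 17, 0, 19, 20, 0, 22, 23, 0, 25, 26.
The distinct values are {0, 1, 2, 4, 5, 7, 8, 10, 11, 13, 14, 16, 17, 19, 20, 22, 23, 25, 26}; there are 19 of them.

19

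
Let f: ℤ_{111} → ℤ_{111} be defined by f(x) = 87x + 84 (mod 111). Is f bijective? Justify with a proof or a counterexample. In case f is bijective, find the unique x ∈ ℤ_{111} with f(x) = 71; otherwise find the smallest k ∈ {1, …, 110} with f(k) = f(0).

We have gcd(87, 111) = 3 > 1. Taking x_1 = 0 and x_2 = 37: f(0) = 84 and f(37) = 87·37 + 84 = 3303 ≡ 84 (mod 111).
So f(0) = f(37) while 0 ≠ 37, hence f is not injective, hence not bijective.
Since f is not bijective, we find the least positive k with f(k) = f(0): this means 87k ≡ 0 (mod 111), i.e. 111 ∣ 87k. Since gcd(87, 111) = 3, dividing through by 3 this holds exactly when 37 ∣ 29k, and as gcd(29, 37) = 1, exactly when 37 ∣ k.
The smallest positive such k is 37.

37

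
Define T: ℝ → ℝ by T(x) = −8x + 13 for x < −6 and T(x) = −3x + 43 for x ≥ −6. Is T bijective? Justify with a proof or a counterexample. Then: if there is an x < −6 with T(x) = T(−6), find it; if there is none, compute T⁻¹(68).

-55/8

Both pieces are strictly decreasing (slopes −8 and −3), so each is injective on its own interval.
The left piece maps (−∞, −6) onto (61, ∞); the right piece maps [−6, ∞) onto (−∞, 61].
Since 61 = 61, the images partition ℝ: T is injective and surjective, hence bijective.
Because the two images are disjoint, no x < −6 has T(x) = T(−6), so we compute T⁻¹(68): 68 lies in (61, ∞), so solve −8x + 13 = 68: x = (68 − 13)/(−8) = −55/8.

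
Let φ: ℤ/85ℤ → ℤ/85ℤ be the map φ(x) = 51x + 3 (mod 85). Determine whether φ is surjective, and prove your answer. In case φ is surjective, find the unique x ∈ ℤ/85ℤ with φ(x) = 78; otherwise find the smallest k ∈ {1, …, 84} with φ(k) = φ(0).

5

Recall: φ is surjective if every y in the codomain equals φ(x) for some x in the domain.
Since gcd(51, 85) = 17, we have 51x ≡ 0 (mod 17) for all x, so φ(x) ≡ 3 (mod 17).
But 0 ≢ 3 (mod 17), so 0 ∈ ℤ/85ℤ has no preimage. Thus φ is not surjective.
Since φ is not surjective, we find the least positive k with φ(k) = φ(0): this means 51k ≡ 0 (mod 85), i.e. 85 ∣ 51k. Since gcd(51, 85) = 17, dividing through by 17 this holds exactly when 5 ∣ 3k, and as gcd(3, 5) = 1, exactly when 5 ∣ k.
The smallest positive such k is 5.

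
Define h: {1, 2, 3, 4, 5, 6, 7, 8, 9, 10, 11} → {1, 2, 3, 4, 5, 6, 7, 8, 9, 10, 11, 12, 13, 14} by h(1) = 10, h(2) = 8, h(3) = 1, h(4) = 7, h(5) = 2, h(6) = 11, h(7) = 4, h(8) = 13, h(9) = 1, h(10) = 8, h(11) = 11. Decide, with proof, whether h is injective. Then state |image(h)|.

h(3) = 1 = h(9) with 3 ≠ 9, so h is not injective.
The image of h is {1, 2, 4, 7, 8, 10, 11, 13}, which has 8 elements.

8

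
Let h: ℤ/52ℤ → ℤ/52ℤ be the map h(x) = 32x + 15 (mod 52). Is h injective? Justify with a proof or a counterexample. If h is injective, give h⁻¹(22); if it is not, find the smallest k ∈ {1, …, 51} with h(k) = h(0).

13

By definition, injectivity means: for all x_1, x_2 in the domain, h(x_1) = h(x_2) implies x_1 = x_2.
We have gcd(32, 52) = 4 > 1. Taking x_1 = 0 and x_2 = 13: h(0) = 15 and h(13) = 32·13 + 15 = 431 ≡ 15 (mod 52).
So h(0) = h(13) while 0 ≠ 13, hence h is not injective.
Since h is not injective, we find the least positive k with h(k) = h(0): this means 32k ≡ 0 (mod 52), i.e. 52 ∣ 32k. Since gcd(32, 52) = 4, dividing through by 4 this holds exactly when 13 ∣ 8k, and as gcd(8, 13) = 1, exactly when 13 ∣ k.
The smallest positive such k is 13.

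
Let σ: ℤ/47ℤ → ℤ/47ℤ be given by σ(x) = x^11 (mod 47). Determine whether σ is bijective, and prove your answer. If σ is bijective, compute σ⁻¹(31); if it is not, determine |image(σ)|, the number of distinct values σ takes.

Since 47 is prime, the nonzero elements of ℤ/47ℤ form a cyclic group of order 46.
As gcd(11, 46) = 1, raising to the 11th power is a bijection on this group: if a^11 ≡ b^11 then (ab^{−1})^11 = 1, and the only element of order dividing gcd(11, 46) = 1 is 1, so a = b.
With σ(0) = 0 this makes σ injective on all of ℤ/47ℤ, hence bijective (finite equal-size domain and codomain). In particular σ is bijective.
Since σ is bijective, we find the preimage of 31. The inverse of x ↦ x^11 on (ℤ/47ℤ)^× is x ↦ x^21, because 11·21 = 231 = 5·46 + 1 ≡ 1 (mod 46) and x^{46} = 1 for x ≠ 0 (Fermat). So σ⁻¹(31) = 31^21 mod 47.
Repeated squaring mod 47: 31^1 ≡ 31, 31^2 ≡ 31² = 961 ≡ 21, 31^4 ≡ 21² = 441 ≡ 18, 31^8 ≡ 18² = 324 ≡ 42, 31^16 ≡ 42² = 1764 ≡ 25. Since 21 = 16 + 4 + 1, 31^21 ≡ 25·18·31: 25·18 = 450 ≡ 27, then 27·31 = 837 ≡ 38. So 31^21 ≡ 38 (mod 47).
Hence σ⁻¹(31) = 38.

38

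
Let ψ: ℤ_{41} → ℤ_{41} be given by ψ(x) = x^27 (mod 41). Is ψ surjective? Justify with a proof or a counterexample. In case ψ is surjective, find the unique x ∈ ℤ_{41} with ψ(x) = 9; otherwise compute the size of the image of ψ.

Since 41 is prime, the nonzero elements of ℤ_{41} form a cyclic group of order 40.
As gcd(27, 40) = 1, raising to the 27th power is a bijection on this group: if a^27 ≡ b^27 then (ab^{−1})^27 = 1, and the only element of order dividing gcd(27, 40) = 1 is 1, so a = b.
With ψ(0) = 0 this makes ψ injective on all of ℤ_{41}, hence bijective (finite equal-size domain and codomain). In particular ψ is surjective.
Since ψ is surjective, we find the preimage of 9. The inverse of x ↦ x^27 on (ℤ_{41})^× is x ↦ x^3, because 27·3 = 81 = 2·40 + 1 ≡ 1 (mod 40) and x^{40} = 1 for x ≠ 0 (Fermat). So ψ⁻¹(9) = 9^3 mod 41.
Repeated squaring mod 41: 9^1 ≡ 9, 9^2 ≡ 9² = 81 ≡ 40. Since 3 = 2 + 1, 9^3 ≡ 40·9: 40·9 = 360 ≡ 32. So 9^3 ≡ 32 (mod 41).
Hence ψ⁻¹(9) = 32.

32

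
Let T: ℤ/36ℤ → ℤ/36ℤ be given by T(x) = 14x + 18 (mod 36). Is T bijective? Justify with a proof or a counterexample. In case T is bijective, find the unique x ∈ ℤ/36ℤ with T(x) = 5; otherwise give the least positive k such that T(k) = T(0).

By definition, T is injective if T(x_1) = T(x_2) implies x_1 = x_2.
We have gcd(14, 36) = 2 > 1. Taking x_1 = 0 and x_2 = 18: T(0) = 18 and T(18) = 14·18 + 18 = 270 ≡ 18 (mod 36).
So T(0) = T(18) while 0 ≠ 18, thus T is not injective, hence not bijective.
Since T is not bijective, we find the least positive k with T(k) = T(0): this means 14k ≡ 0 (mod 36), i.e. 36 ∣ 14k. Since gcd(14, 36) = 2, dividing through by 2 this holds exactly when 18 ∣ 7k, and as gcd(7, 18) = 1, exactly when 18 ∣ k.
The smallest positive such k is 18.

18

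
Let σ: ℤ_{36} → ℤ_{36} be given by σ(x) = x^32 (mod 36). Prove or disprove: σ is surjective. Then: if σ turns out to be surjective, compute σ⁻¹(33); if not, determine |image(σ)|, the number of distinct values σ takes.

8

σ(0) = 0^32 = 0.
σ(6): Repeated squaring mod 36: 6^1 ≡ 6, 6^2 ≡ 6² = 36 ≡ 0, 6^4 ≡ 0² = 0, 6^8 ≡ 0² = 0, 6^16 ≡ 0² = 0, 6^32 ≡ 0² = 0. So 6^32 ≡ 0 (mod 36).
So σ(0) = σ(6) = 0 while 0 ≠ 6, so σ is not injective.
A non-injective map from the 36-element set ℤ_{36} to itself takes at most 35 distinct values, so it cannot be surjective. So σ is not surjective.
Since σ is not surjective, we determine |image(σ)|. Computing x^32 mod 36 for each x (by repeated squaring, reducing mod 36 at every step), the values σ(0), σ(1), …, σ(35) are: 0, 1, 4, 9, 16, 25, 0, 13, 28, 9, 28, 13, 0, 25, 16, 9, 4, 1, 0, 1, 4, 9, 16, 25, 0, 13, 28, 9, 28, 13, 0, 25, 16, 9, 4, 1.
The distinct values are {0, 1, 4, 9, 13, 16, 25, 28}; there are 8 of them.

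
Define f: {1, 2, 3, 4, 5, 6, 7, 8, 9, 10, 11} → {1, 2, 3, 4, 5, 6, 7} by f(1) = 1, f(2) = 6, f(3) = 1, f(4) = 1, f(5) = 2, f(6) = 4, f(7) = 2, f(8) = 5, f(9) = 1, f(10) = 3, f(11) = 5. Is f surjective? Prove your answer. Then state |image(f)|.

6

No element maps to 7, so f is not surjective.
The image of f is {1, 2, 3, 4, 5, 6}, which has 6 elements.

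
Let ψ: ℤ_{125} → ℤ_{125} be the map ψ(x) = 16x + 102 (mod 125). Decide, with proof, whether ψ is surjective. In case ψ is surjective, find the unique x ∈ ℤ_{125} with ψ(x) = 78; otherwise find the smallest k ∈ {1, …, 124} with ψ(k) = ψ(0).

61

Since gcd(16, 125) = 1, 16 is invertible modulo 125. Euclid's algorithm: 125 = 7·16 + 13, 16 = 1·13 + 3, 13 = 4·3 + 1; back-substituting gives 1 = 86·16 − 11·125, so 16⁻¹ ≡ 86 (mod 125).
For any y ∈ ℤ_{125}, x = 86(y − 102) mod 125 satisfies ψ(x) = 16·86(y − 102) + 102 ≡ y (since 16·86 ≡ 1 mod 125). So every y has a preimage.
Thus ψ is surjective.
Since ψ is surjective, we compute ψ⁻¹(78): solve 16x + 102 ≡ 78 (mod 125), i.e. 16x ≡ 101 (mod 125).
Multiplying by 16⁻¹ = 86 gives x ≡ 86·101 = 8686 = 69·125 + 61 ≡ 61 (mod 125).
Check: ψ(61) = 16·61 + 102 = 1078 = 8·125 + 78 ≡ 78 (mod 125).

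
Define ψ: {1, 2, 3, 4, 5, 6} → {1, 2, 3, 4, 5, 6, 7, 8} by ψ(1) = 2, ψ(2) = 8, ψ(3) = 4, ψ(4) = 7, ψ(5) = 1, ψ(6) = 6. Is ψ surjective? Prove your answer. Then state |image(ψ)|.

6

No element maps to 3, so ψ is not surjective.
The image of ψ is {1, 2, 4, 6, 7, 8}, which has 6 elements.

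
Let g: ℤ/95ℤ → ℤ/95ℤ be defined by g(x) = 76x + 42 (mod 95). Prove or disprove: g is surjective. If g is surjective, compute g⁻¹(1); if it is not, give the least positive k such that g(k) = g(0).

Since gcd(76, 95) = 19, we have 76x ≡ 0 (mod 19) for all x, so g(x) ≡ 4 (mod 19).
But 0 ≢ 4 (mod 19), so 0 ∈ ℤ/95ℤ has no preimage. Thus g is not surjective.
Since g is not surjective, we find the least positive k with g(k) = g(0): this means 76k ≡ 0 (mod 95), i.e. 95 ∣ 76k. Since gcd(76, 95) = 19, dividing through by 19 this holds exactly when 5 ∣ 4k, and as gcd(4, 5) = 1, exactly when 5 ∣ k.
The smallest positive such k is 5.

5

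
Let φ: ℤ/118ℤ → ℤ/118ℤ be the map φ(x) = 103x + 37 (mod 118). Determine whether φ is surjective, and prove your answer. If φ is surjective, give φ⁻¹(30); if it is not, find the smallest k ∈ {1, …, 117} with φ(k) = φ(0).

87

Since gcd(103, 118) = 1, 103 is invertible modulo 118. Euclid's algorithm: 118 = 1·103 + 15, 103 = 6·15 + 13, 15 = 1·13 + 2, 13 = 6·2 + 1; back-substituting gives 1 = 55·103 − 48·118, so 103⁻¹ ≡ 55 (mod 118).
For any y ∈ ℤ/118ℤ, x = 55(y − 37) mod 118 satisfies φ(x) = 103·55(y − 37) + 37 ≡ y (since 103·55 ≡ 1 mod 118). So every y has a preimage.
Hence φ is surjective.
Since φ is surjective, we find φ⁻¹(30): we need 103x ≡ 30 − 37 ≡ 111 (mod 118). Using 103⁻¹ = 55: x ≡ 55·111 = 6105 = 51·118 + 87, so x = 87.
Check: φ(87) = 103·87 + 37 = 8998 = 76·118 + 30 ≡ 30 (mod 118).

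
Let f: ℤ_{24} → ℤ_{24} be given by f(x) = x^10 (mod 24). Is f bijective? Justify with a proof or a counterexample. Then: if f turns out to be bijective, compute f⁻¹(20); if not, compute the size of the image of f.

4

f(2): Repeated squaring mod 24: 2^1 ≡ 2, 2^2 ≡ 2² = 4, 2^4 ≡ 4² = 16, 2^8 ≡ 16² = 256 ≡ 16. Since 10 = 8 + 2, 2^10 ≡ 16·4: 16·4 = 64 ≡ 16. So 2^10 ≡ 16 (mod 24).
f(4): Repeated squaring mod 24: 4^1 ≡ 4, 4^2 ≡ 4² = 16, 4^4 ≡ 16² = 256 ≡ 16, 4^8 ≡ 16² = 256 ≡ 16. Since 10 = 8 + 2, 4^10 ≡ 16·16: 16·16 = 256 ≡ 16. So 4^10 ≡ 16 (mod 24).
So f(2) = f(4) = 16 while 2 ≠ 4, so f is not injective, hence not bijective.
Since f is not bijective, we determine |image(f)|. Computing x^10 mod 24 for each x (by repeated squaring, reducing mod 24 at every step), the values f(0), f(1), …, f(23) are: 0, 1, 16, 9, 16, 1, 0, 1, 16, 9, 16, 1, 0, 1, 16, 9, 16, 1, 0, 1, 16, 9, 16, 1.
The distinct values are {0, 1, 9, 16}; there are 4 of them.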